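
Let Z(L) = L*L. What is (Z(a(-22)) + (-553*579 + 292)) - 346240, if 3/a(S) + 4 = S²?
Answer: -17053055999/25600 ≈ -6.6614e+5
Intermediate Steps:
a(S) = 3/(-4 + S²)
Z(L) = L²
(Z(a(-22)) + (-553*579 + 292)) - 346240 = ((3/(-4 + (-22)²))² + (-553*579 + 292)) - 346240 = ((3/(-4 + 484))² + (-320187 + 292)) - 346240 = ((3/480)² - 319895) - 346240 = ((3*(1/480))² - 319895) - 346240 = ((1/160)² - 319895) - 346240 = (1/25600 - 319895) - 346240 = -8189311999/25600 - 346240 = -17053055999/25600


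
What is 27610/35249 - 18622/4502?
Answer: -266053329/79345499 ≈ -3.3531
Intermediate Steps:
27610/35249 - 18622/4502 = 27610*(1/35249) - 18622*1/4502 = 27610/35249 - 9311/2251 = -266053329/79345499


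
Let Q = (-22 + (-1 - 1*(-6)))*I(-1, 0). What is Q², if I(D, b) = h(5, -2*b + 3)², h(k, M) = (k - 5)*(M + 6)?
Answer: 0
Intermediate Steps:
h(k, M) = (-5 + k)*(6 + M)
I(D, b) = 0 (I(D, b) = (-30 - 5*(-2*b + 3) + 6*5 + (-2*b + 3)*5)² = (-30 - 5*(3 - 2*b) + 30 + (3 - 2*b)*5)² = (-30 + (-15 + 10*b) + 30 + (15 - 10*b))² = 0² = 0)
Q = 0 (Q = (-22 + (-1 - 1*(-6)))*0 = (-22 + (-1 + 6))*0 = (-22 + 5)*0 = -17*0 = 0)
Q² = 0² = 0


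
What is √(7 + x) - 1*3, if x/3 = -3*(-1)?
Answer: 1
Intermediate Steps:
x = 9 (x = 3*(-3*(-1)) = 3*3 = 9)
√(7 + x) - 1*3 = √(7 + 9) - 1*3 = √16 - 3 = 4 - 3 = 1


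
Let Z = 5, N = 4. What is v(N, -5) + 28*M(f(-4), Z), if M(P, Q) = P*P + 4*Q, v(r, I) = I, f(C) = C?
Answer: 1003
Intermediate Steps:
M(P, Q) = P² + 4*Q
v(N, -5) + 28*M(f(-4), Z) = -5 + 28*((-4)² + 4*5) = -5 + 28*(16 + 20) = -5 + 28*36 = -5 + 1008 = 1003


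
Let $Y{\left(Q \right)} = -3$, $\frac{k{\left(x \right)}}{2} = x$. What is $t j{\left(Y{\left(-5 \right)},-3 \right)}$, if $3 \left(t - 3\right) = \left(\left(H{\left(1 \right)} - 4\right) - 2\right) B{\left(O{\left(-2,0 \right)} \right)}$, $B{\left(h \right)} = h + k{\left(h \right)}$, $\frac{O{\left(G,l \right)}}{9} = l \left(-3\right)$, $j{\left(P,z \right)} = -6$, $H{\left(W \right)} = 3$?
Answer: $-18$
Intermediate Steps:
$k{\left(x \right)} = 2 x$
$O{\left(G,l \right)} = - 27 l$ ($O{\left(G,l \right)} = 9 l \left(-3\right) = 9 \left(- 3 l\right) = - 27 l$)
$B{\left(h \right)} = 3 h$ ($B{\left(h \right)} = h + 2 h = 3 h$)
$t = 3$ ($t = 3 + \frac{\left(\left(3 - 4\right) - 2\right) 3 \left(\left(-27\right) 0\right)}{3} = 3 + \frac{\left(-1 - 2\right) 3 \cdot 0}{3} = 3 + \frac{\left(-3\right) 0}{3} = 3 + \frac{1}{3} \cdot 0 = 3 + 0 = 3$)
$t j{\left(Y{\left(-5 \right)},-3 \right)} = 3 \left(-6\right) = -18$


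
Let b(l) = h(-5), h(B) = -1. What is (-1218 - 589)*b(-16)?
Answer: 1807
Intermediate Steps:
b(l) = -1
(-1218 - 589)*b(-16) = (-1218 - 589)*(-1) = -1807*(-1) = 1807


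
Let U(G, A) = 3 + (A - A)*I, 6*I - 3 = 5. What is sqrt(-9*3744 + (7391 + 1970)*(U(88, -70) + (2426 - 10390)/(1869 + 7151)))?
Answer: I*sqrt(583226230)/205 ≈ 117.81*I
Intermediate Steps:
I = 4/3 (I = 1/2 + (1/6)*5 = 1/2 + 5/6 = 4/3 ≈ 1.3333)
U(G, A) = 3 (U(G, A) = 3 + (A - A)*(4/3) = 3 + 0*(4/3) = 3 + 0 = 3)
sqrt(-9*3744 + (7391 + 1970)*(U(88, -70) + (2426 - 10390)/(1869 + 7151))) = sqrt(-9*3744 + (7391 + 1970)*(3 + (2426 - 10390)/(1869 + 7151))) = sqrt(-33696 + 9361*(3 - 7964/9020)) = sqrt(-33696 + 9361*(3 - 7964*1/9020)) = sqrt(-33696 + 9361*(3 - 181/205)) = sqrt(-33696 + 9361*(434/205)) = sqrt(-33696 + 4062674/205) = sqrt(-2845006/205) = I*sqrt(583226230)/205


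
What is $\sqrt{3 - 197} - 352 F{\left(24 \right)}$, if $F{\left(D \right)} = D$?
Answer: $-8448 + i \sqrt{194} \approx -8448.0 + 13.928 i$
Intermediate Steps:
$\sqrt{3 - 197} - 352 F{\left(24 \right)} = \sqrt{3 - 197} - 8448 = \sqrt{-194} - 8448 = i \sqrt{194} - 8448 = -8448 + i \sqrt{194}$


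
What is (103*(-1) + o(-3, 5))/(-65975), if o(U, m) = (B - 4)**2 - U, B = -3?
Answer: 51/65975 ≈ 0.00077302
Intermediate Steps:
o(U, m) = 49 - U (o(U, m) = (-3 - 4)**2 - U = (-7)**2 - U = 49 - U)
(103*(-1) + o(-3, 5))/(-65975) = (103*(-1) + (49 - 1*(-3)))/(-65975) = (-103 + (49 + 3))*(-1/65975) = (-103 + 52)*(-1/65975) = -51*(-1/65975) = 51/65975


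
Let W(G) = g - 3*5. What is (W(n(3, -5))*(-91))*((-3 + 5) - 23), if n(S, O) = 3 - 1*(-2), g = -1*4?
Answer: -36309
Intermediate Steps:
g = -4
n(S, O) = 5 (n(S, O) = 3 + 2 = 5)
W(G) = -19 (W(G) = -4 - 3*5 = -4 - 15 = -19)
(W(n(3, -5))*(-91))*((-3 + 5) - 23) = (-19*(-91))*((-3 + 5) - 23) = 1729*(2 - 23) = 1729*(-21) = -36309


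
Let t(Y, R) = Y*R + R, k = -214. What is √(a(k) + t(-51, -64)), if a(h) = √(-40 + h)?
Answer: √(3200 + I*√254) ≈ 56.569 + 0.1409*I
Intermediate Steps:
t(Y, R) = R + R*Y (t(Y, R) = R*Y + R = R + R*Y)
√(a(k) + t(-51, -64)) = √(√(-40 - 214) - 64*(1 - 51)) = √(√(-254) - 64*(-50)) = √(I*√254 + 3200) = √(3200 + I*√254)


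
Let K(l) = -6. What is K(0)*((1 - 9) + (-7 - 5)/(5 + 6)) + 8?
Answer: 688/11 ≈ 62.545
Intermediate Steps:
K(0)*((1 - 9) + (-7 - 5)/(5 + 6)) + 8 = -6*((1 - 9) + (-7 - 5)/(5 + 6)) + 8 = -6*(-8 - 12/11) + 8 = -6*(-100/11) + 8 = 600/11 + 8 = 688/11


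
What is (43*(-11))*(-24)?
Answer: 11352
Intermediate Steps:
(43*(-11))*(-24) = -473*(-24) = 11352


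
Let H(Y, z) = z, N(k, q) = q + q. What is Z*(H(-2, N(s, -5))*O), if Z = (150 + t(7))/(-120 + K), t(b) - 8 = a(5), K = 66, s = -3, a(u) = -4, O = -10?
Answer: -7700/27 ≈ -285.19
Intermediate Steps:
N(k, q) = 2*q
t(b) = 4 (t(b) = 8 - 4 = 4)
Z = -77/27 (Z = (150 + 4)/(-120 + 66) = 154/(-54) = 154*(-1/54) = -77/27 ≈ -2.8519)
Z*(H(-2, N(s, -5))*O) = -77*2*(-5)*(-10)/27 = -(-770)*(-10)/27 = -77/27*100 = -7700/27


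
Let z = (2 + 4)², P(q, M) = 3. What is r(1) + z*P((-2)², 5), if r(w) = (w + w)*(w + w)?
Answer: 112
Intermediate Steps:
r(w) = 4*w² (r(w) = (2*w)*(2*w) = 4*w²)
z = 36 (z = 6² = 36)
r(1) + z*P((-2)², 5) = 4*1² + 36*3 = 4*1 + 108 = 4 + 108 = 112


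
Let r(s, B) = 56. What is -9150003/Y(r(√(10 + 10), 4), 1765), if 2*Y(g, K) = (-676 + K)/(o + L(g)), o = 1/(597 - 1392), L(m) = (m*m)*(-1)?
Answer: 1689782565138/32065 ≈ 5.2699e+7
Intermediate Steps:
L(m) = -m² (L(m) = m²*(-1) = -m²)
o = -1/795 (o = 1/(-795) = -1/795 ≈ -0.0012579)
Y(g, K) = (-676 + K)/(2*(-1/795 - g²)) (Y(g, K) = ((-676 + K)/(-1/795 - g²))/2 = (-676 + K)/(2*(-1/795 - g²)))
-9150003/Y(r(√(10 + 10), 4), 1765) = -9150003*2*(1 + 795*56²)/(795*(676 - 1*1765)) = -9150003*2*(1 + 795*3136)/(795*(676 - 1765)) = -9150003/((795/2)*(-1089)/(1 + 2493120)) = -9150003/((795/2)*(-1089)/2493121) = -9150003/((795/2)*(1/2493121)*(-1089)) = -9150003/(-865755/4986242) = -9150003*(-4986242/865755) = 1689782565138/32065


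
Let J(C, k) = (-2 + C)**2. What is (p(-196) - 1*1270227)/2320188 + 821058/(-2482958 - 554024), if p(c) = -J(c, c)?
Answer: -75406760207/90338066572 ≈ -0.83472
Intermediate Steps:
p(c) = -(-2 + c)**2
(p(-196) - 1*1270227)/2320188 + 821058/(-2482958 - 554024) = (-(-2 - 196)**2 - 1*1270227)/2320188 + 821058/(-2482958 - 554024) = (-1*(-198)**2 - 1270227)*(1/2320188) + 821058/(-3036982) = (-1*39204 - 1270227)*(1/2320188) + 821058*(-1/3036982) = (-39204 - 1270227)*(1/2320188) - 410529/1518491 = -1309431*1/2320188 - 410529/1518491 = -436477/773396 - 410529/1518491 = -75406760207/90338066572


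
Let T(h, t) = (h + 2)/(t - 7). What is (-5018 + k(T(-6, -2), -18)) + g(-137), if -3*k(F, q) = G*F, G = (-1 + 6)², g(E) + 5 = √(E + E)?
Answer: -135721/27 + I*√274 ≈ -5026.7 + 16.553*I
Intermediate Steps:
T(h, t) = (2 + h)/(-7 + t)
g(E) = -5 + √2*√E (g(E) = -5 + √(E + E) = -5 + √(2*E) = -5 + √2*√E)
G = 25 (G = 5² = 25)
k(F, q) = -25*F/3
(-5018 + k(T(-6, -2), -18)) + g(-137) = (-5018 - 25*(2 - 6)/(3*(-7 - 2))) + (-5 + √2*√(-137)) = (-5018 - 25*(-4)/(3*(-9))) + (-5 + √2*(I*√137)) = (-5018 - (-25)*(-4)/27) + (-5 + I*√274) = (-5018 - 25/3*4/9) + (-5 + I*√274) = (-5018 - 100/27) + (-5 + I*√274) = -135586/27 + (-5 + I*√274) = -135721/27 + I*√274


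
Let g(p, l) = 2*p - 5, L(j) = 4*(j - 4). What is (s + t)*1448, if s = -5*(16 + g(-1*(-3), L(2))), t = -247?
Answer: -480736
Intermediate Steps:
L(j) = -16 + 4*j (L(j) = 4*(-4 + j) = -16 + 4*j)
g(p, l) = -5 + 2*p
s = -85 (s = -5*(16 + (-5 + 2*(-1*(-3)))) = -5*(16 + (-5 + 2*3)) = -5*(16 + (-5 + 6)) = -5*(16 + 1) = -5*17 = -85)
(s + t)*1448 = (-85 - 247)*1448 = -332*1448 = -480736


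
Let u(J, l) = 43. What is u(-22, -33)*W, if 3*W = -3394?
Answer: -145942/3 ≈ -48647.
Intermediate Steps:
W = -3394/3 (W = (1/3)*(-3394) = -3394/3 ≈ -1131.3)
u(-22, -33)*W = 43*(-3394/3) = -145942/3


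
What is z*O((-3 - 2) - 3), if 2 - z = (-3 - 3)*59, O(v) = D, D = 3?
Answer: 1068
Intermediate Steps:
O(v) = 3
z = 356 (z = 2 - (-3 - 3)*59 = 2 - (-6)*59 = 2 - 1*(-354) = 2 + 354 = 356)
z*O((-3 - 2) - 3) = 356*3 = 1068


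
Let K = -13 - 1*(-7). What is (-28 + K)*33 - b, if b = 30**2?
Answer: -2022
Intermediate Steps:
K = -6 (K = -13 + 7 = -6)
b = 900
(-28 + K)*33 - b = (-28 - 6)*33 - 1*900 = -34*33 - 900 = -1122 - 900 = -2022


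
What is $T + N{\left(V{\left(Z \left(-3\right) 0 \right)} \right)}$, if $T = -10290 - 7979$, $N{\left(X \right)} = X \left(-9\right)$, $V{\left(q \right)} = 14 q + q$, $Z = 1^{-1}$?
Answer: $-18269$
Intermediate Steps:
$Z = 1$
$V{\left(q \right)} = 15 q$
$N{\left(X \right)} = - 9 X$
$T = -18269$ ($T = -10290 - 7979 = -18269$)
$T + N{\left(V{\left(Z \left(-3\right) 0 \right)} \right)} = -18269 - 9 \cdot 15 \cdot 1 \left(-3\right) 0 = -18269 - 9 \cdot 15 \left(\left(-3\right) 0\right) = -18269 - 9 \cdot 15 \cdot 0 = -18269 - 0 = -18269 + 0 = -18269$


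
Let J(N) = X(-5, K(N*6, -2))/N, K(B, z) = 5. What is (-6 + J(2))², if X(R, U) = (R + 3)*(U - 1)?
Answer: 100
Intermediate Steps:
X(R, U) = (-1 + U)*(3 + R) (X(R, U) = (3 + R)*(-1 + U) = (-1 + U)*(3 + R))
J(N) = -8/N (J(N) = (-3 - 1*(-5) + 3*5 - 5*5)/N = (-3 + 5 + 15 - 25)/N = -8/N)
(-6 + J(2))² = (-6 - 8/2)² = (-6 - 8*½)² = (-6 - 4)² = (-10)² = 100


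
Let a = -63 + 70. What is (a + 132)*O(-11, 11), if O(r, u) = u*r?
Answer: -16819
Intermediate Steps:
O(r, u) = r*u
a = 7
(a + 132)*O(-11, 11) = (7 + 132)*(-11*11) = 139*(-121) = -16819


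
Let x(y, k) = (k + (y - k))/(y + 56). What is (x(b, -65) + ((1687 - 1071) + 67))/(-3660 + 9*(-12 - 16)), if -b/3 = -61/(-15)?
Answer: -37379/214182 ≈ -0.17452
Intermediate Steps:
b = -61/5 (b = -(-183)/(-15) = -(-183)*(-1)/15 = -3*61/15 = -61/5 ≈ -12.200)
x(y, k) = y/(56 + y)
(x(b, -65) + ((1687 - 1071) + 67))/(-3660 + 9*(-12 - 16)) = (-61/(5*(56 - 61/5)) + ((1687 - 1071) + 67))/(-3660 + 9*(-12 - 16)) = (-61/(5*219/5) + (616 + 67))/(-3660 + 9*(-28)) = (-61/5*5/219 + 683)/(-3660 - 252) = (-61/219 + 683)/(-3912) = (149516/219)*(-1/3912) = -37379/214182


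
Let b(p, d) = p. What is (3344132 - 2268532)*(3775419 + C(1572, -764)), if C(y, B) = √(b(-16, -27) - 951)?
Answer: 4060840676400 + 1075600*I*√967 ≈ 4.0608e+12 + 3.3448e+7*I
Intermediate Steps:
C(y, B) = I*√967 (C(y, B) = √(-16 - 951) = √(-967) = I*√967)
(3344132 - 2268532)*(3775419 + C(1572, -764)) = (3344132 - 2268532)*(3775419 + I*√967) = 1075600*(3775419 + I*√967) = 4060840676400 + 1075600*I*√967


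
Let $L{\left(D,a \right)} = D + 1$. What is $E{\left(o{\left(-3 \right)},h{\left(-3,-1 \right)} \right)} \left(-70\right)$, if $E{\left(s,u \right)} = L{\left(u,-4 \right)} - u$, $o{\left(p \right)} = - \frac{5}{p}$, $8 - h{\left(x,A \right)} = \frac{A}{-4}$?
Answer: $-70$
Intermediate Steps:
$L{\left(D,a \right)} = 1 + D$
$h{\left(x,A \right)} = 8 + \frac{A}{4}$ ($h{\left(x,A \right)} = 8 - \frac{A}{-4} = 8 - A \left(- \frac{1}{4}\right) = 8 - - \frac{A}{4} = 8 + \frac{A}{4}$)
$E{\left(s,u \right)} = 1$ ($E{\left(s,u \right)} = \left(1 + u\right) - u = 1$)
$E{\left(o{\left(-3 \right)},h{\left(-3,-1 \right)} \right)} \left(-70\right) = 1 \left(-70\right) = -70$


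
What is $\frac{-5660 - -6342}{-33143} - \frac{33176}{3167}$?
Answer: $- \frac{100155642}{9542171} \approx -10.496$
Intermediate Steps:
$\frac{-5660 - -6342}{-33143} - \frac{33176}{3167} = \left(-5660 + 6342\right) \left(- \frac{1}{33143}\right) - \frac{33176}{3167} = 682 \left(- \frac{1}{33143}\right) - \frac{33176}{3167} = - \frac{62}{3013} - \frac{33176}{3167} = - \frac{100155642}{9542171}$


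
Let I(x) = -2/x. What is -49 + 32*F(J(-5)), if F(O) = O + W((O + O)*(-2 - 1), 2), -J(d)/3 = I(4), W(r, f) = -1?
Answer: -33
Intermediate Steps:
J(d) = 3/2 (J(d) = -(-6)/4 = -3*(-½) = 3/2)
F(O) = -1 + O (F(O) = O - 1 = -1 + O)
-49 + 32*F(J(-5)) = -49 + 32*(-1 + 3/2) = -49 + 32*(½) = -49 + 16 = -33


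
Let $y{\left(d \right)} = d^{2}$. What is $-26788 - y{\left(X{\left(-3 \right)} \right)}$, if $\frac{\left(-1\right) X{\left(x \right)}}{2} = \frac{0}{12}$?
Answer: $-26788$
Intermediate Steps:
$X{\left(x \right)} = 0$ ($X{\left(x \right)} = - 2 \cdot \frac{0}{12} = - 2 \cdot 0 \cdot \frac{1}{12} = \left(-2\right) 0 = 0$)
$-26788 - y{\left(X{\left(-3 \right)} \right)} = -26788 - 0^{2} = -26788 - 0 = -26788 + 0 = -26788$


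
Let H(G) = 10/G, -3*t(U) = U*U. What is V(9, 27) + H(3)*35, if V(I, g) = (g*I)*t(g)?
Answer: -176797/3 ≈ -58932.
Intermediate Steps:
t(U) = -U**2/3 (t(U) = -U*U/3 = -U**2/3)
V(I, g) = -I*g**3/3 (V(I, g) = (g*I)*(-g**2/3) = (I*g)*(-g**2/3) = -I*g**3/3)
V(9, 27) + H(3)*35 = -1/3*9*27**3 + (10/3)*35 = -1/3*9*19683 + (10*(1/3))*35 = -59049 + (10/3)*35 = -59049 + 350/3 = -176797/3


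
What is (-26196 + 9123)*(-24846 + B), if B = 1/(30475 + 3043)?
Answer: 14218193399571/33518 ≈ 4.2420e+8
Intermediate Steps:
B = 1/33518 ≈ 2.9835e-5
(-26196 + 9123)*(-24846 + B) = (-26196 + 9123)*(-24846 + 1/33518) = -17073*(-832788227/33518) = 14218193399571/33518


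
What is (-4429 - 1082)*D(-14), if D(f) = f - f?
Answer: 0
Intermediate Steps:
D(f) = 0
(-4429 - 1082)*D(-14) = (-4429 - 1082)*0 = -5511*0 = 0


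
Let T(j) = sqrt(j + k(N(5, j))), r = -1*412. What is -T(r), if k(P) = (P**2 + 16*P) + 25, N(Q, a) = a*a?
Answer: -sqrt(28815741053) ≈ -1.6975e+5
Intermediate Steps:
N(Q, a) = a**2
k(P) = 25 + P**2 + 16*P
r = -412
T(j) = sqrt(25 + j + j**4 + 16*j**2) (T(j) = sqrt(j + (25 + (j**2)**2 + 16*j**2)) = sqrt(j + (25 + j**4 + 16*j**2)) = sqrt(25 + j + j**4 + 16*j**2))
-T(r) = -sqrt(25 - 412 + (-412)**4 + 16*(-412)**2) = -sqrt(25 - 412 + 28813025536 + 16*169744) = -sqrt(25 - 412 + 28813025536 + 2715904) = -sqrt(28815741053)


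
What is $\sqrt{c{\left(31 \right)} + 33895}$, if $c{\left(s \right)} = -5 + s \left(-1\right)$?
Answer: $7 \sqrt{691} \approx 184.01$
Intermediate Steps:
$c{\left(s \right)} = -5 - s$
$\sqrt{c{\left(31 \right)} + 33895} = \sqrt{\left(-5 - 31\right) + 33895} = \sqrt{-36 + 33895} = \sqrt{33859} = 7 \sqrt{691}$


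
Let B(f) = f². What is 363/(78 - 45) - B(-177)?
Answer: -31318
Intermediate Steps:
363/(78 - 45) - B(-177) = 363/(78 - 45) - 1*(-177)² = 363/33 - 1*31329 = (1/33)*363 - 31329 = 11 - 31329 = -31318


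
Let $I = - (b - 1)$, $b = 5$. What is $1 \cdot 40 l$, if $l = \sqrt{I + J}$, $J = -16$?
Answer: $80 i \sqrt{5} \approx 178.89 i$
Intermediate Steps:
$I = -4$ ($I = - (5 - 1) = \left(-1\right) 4 = -4$)
$l = 2 i \sqrt{5}$ ($l = \sqrt{-4 - 16} = \sqrt{-20} = 2 i \sqrt{5} \approx 4.4721 i$)
$1 \cdot 40 l = 1 \cdot 40 \cdot 2 i \sqrt{5} = 40 \cdot 2 i \sqrt{5} = 80 i \sqrt{5}$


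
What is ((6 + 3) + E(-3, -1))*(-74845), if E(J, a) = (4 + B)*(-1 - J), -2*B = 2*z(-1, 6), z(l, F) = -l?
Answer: -1122675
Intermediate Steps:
B = -1 (B = -(-1)*(-1) = -1 ≈ -1.0000)
E(J, a) = -3 - 3*J (E(J, a) = (4 - 1)*(-1 - J) = 3*(-1 - J) = -3 - 3*J)
((6 + 3) + E(-3, -1))*(-74845) = ((6 + 3) + (-3 - 3*(-3)))*(-74845) = (9 + (-3 + 9))*(-74845) = (9 + 6)*(-74845) = 15*(-74845) = -1122675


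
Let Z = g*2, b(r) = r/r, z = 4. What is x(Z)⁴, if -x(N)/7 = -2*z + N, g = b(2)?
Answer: 3111696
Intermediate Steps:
b(r) = 1
g = 1
Z = 2 (Z = 1*2 = 2)
x(N) = 56 - 7*N (x(N) = -7*(-2*4 + N) = -7*(-8 + N) = 56 - 7*N)
x(Z)⁴ = (56 - 7*2)⁴ = (56 - 14)⁴ = 42⁴ = 3111696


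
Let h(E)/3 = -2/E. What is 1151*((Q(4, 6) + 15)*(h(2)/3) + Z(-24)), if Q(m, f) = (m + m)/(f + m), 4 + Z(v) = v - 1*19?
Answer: -361414/5 ≈ -72283.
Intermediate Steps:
Z(v) = -23 + v (Z(v) = -4 + (v - 1*19) = -4 + (v - 19) = -4 + (-19 + v) = -23 + v)
Q(m, f) = 2*m/(f + m) (Q(m, f) = (2*m)/(f + m) = 2*m/(f + m))
h(E) = -6/E (h(E) = 3*(-2/E) = -6/E)
1151*((Q(4, 6) + 15)*(h(2)/3) + Z(-24)) = 1151*((2*4/(6 + 4) + 15)*(-6/2/3) + (-23 - 24)) = 1151*((2*4/10 + 15)*(-6*1/2*(1/3)) - 47) = 1151*((2*4*(1/10) + 15)*(-3*1/3) - 47) = 1151*((4/5 + 15)*(-1) - 47) = 1151*((79/5)*(-1) - 47) = 1151*(-79/5 - 47) = 1151*(-314/5) = -361414/5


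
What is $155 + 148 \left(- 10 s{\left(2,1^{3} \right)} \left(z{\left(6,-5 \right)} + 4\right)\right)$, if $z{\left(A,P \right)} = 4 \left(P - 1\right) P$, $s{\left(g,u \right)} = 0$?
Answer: $155$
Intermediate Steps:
$z{\left(A,P \right)} = P \left(-4 + 4 P\right)$ ($z{\left(A,P \right)} = 4 \left(-1 + P\right) P = \left(-4 + 4 P\right) P = P \left(-4 + 4 P\right)$)
$155 + 148 \left(- 10 s{\left(2,1^{3} \right)} \left(z{\left(6,-5 \right)} + 4\right)\right) = 155 + 148 \left(- 10 \cdot 0 \left(4 \left(-5\right) \left(-1 - 5\right) + 4\right)\right) = 155 + 148 \left(- 10 \cdot 0 \left(4 \left(-5\right) \left(-6\right) + 4\right)\right) = 155 + 148 \left(- 10 \cdot 0 \left(120 + 4\right)\right) = 155 + 148 \left(- 10 \cdot 0 \cdot 124\right) = 155 + 148 \left(\left(-10\right) 0\right) = 155 + 148 \cdot 0 = 155 + 0 = 155$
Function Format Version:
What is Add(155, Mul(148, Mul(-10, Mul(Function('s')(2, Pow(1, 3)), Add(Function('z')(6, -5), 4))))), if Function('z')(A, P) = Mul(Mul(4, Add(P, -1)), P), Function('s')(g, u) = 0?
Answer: 155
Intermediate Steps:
Function('z')(A, P) = Mul(P, Add(-4, Mul(4, P))) (Function('z')(A, P) = Mul(Mul(4, Add(-1, P)), P) = Mul(Add(-4, Mul(4, P)), P) = Mul(P, Add(-4, Mul(4, P))))
Add(155, Mul(148, Mul(-10, Mul(Function('s')(2, Pow(1, 3)), Add(Function('z')(6, -5), 4))))) = Add(155, Mul(148, Mul(-10, Mul(0, Add(Mul(4, -5, Add(-1, -5)), 4))))) = Add(155, Mul(148, Mul(-10, Mul(0, Add(Mul(4, -5, -6), 4))))) = Add(155, Mul(148, Mul(-10, Mul(0, Add(120, 4))))) = Add(155, Mul(148, Mul(-10, Mul(0, 124)))) = Add(155, Mul(148, Mul(-10, 0))) = Add(155, Mul(148, 0)) = Add(155, 0) = 155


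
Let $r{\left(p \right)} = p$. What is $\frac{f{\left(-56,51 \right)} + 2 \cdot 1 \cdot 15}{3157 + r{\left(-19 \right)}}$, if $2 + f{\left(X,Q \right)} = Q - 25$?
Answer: $\frac{9}{523} \approx 0.017208$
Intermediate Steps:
$f{\left(X,Q \right)} = -27 + Q$ ($f{\left(X,Q \right)} = -2 + \left(Q - 25\right) = -2 + \left(-25 + Q\right) = -27 + Q$)
$\frac{f{\left(-56,51 \right)} + 2 \cdot 1 \cdot 15}{3157 + r{\left(-19 \right)}} = \frac{\left(-27 + 51\right) + 2 \cdot 1 \cdot 15}{3157 - 19} = \frac{24 + 2 \cdot 15}{3138} = \left(24 + 30\right) \frac{1}{3138} = 54 \cdot \frac{1}{3138} = \frac{9}{523}$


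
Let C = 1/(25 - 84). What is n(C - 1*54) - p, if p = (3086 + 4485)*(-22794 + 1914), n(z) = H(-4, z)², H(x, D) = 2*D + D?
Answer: 550376525601/3481 ≈ 1.5811e+8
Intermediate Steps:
C = -1/59 (C = 1/(-59) = -1/59 ≈ -0.016949)
H(x, D) = 3*D
n(z) = 9*z² (n(z) = (3*z)² = 9*z²)
p = -158082480 (p = 7571*(-20880) = -158082480)
n(C - 1*54) - p = 9*(-1/59 - 1*54)² - 1*(-158082480) = 9*(-1/59 - 54)² + 158082480 = 9*(-3187/59)² + 158082480 = 9*(10156969/3481) + 158082480 = 91412721/3481 + 158082480 = 550376525601/3481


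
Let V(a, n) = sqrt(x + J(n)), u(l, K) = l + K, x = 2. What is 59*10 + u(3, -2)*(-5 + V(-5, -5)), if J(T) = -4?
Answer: 585 + I*sqrt(2) ≈ 585.0 + 1.4142*I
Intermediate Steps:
u(l, K) = K + l
V(a, n) = I*sqrt(2) (V(a, n) = sqrt(2 - 4) = sqrt(-2) = I*sqrt(2))
59*10 + u(3, -2)*(-5 + V(-5, -5)) = 59*10 + (-2 + 3)*(-5 + I*sqrt(2)) = 590 + 1*(-5 + I*sqrt(2)) = 590 + (-5 + I*sqrt(2)) = 585 + I*sqrt(2)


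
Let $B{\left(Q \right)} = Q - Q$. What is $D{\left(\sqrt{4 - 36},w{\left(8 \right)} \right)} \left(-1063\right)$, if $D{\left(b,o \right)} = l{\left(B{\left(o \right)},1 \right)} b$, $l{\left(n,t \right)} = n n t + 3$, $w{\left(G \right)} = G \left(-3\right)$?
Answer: $- 12756 i \sqrt{2} \approx - 18040.0 i$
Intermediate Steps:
$B{\left(Q \right)} = 0$
$w{\left(G \right)} = - 3 G$
$l{\left(n,t \right)} = 3 + t n^{2}$ ($l{\left(n,t \right)} = n^{2} t + 3 = t n^{2} + 3 = 3 + t n^{2}$)
$D{\left(b,o \right)} = 3 b$ ($D{\left(b,o \right)} = \left(3 + 1 \cdot 0^{2}\right) b = \left(3 + 1 \cdot 0\right) b = \left(3 + 0\right) b = 3 b$)
$D{\left(\sqrt{4 - 36},w{\left(8 \right)} \right)} \left(-1063\right) = 3 \sqrt{4 - 36} \left(-1063\right) = 3 \sqrt{-32} \left(-1063\right) = 3 \cdot 4 i \sqrt{2} \left(-1063\right) = 12 i \sqrt{2} \left(-1063\right) = - 12756 i \sqrt{2}$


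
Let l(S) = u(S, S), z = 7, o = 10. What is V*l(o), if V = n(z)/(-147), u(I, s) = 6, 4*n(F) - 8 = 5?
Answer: -13/98 ≈ -0.13265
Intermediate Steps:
n(F) = 13/4 (n(F) = 2 + (¼)*5 = 2 + 5/4 = 13/4)
l(S) = 6
V = -13/588 (V = (13/4)/(-147) = (13/4)*(-1/147) = -13/588 ≈ -0.022109)
V*l(o) = -13/588*6 = -13/98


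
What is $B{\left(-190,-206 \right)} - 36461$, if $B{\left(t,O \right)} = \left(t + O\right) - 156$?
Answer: $-37013$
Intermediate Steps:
$B{\left(t,O \right)} = -156 + O + t$ ($B{\left(t,O \right)} = \left(O + t\right) - 156 = -156 + O + t$)
$B{\left(-190,-206 \right)} - 36461 = \left(-156 - 206 - 190\right) - 36461 = -552 - 36461 = -37013$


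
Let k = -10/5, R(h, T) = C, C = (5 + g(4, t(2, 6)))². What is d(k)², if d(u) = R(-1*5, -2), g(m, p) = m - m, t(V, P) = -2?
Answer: 625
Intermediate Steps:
g(m, p) = 0
C = 25 (C = (5 + 0)² = 5² = 25)
R(h, T) = 25
k = -2 (k = (⅕)*(-10) = -2)
d(u) = 25
d(k)² = 25² = 625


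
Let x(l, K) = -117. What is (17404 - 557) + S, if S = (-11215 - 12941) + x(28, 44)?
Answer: -7426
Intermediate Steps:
S = -24273 (S = (-11215 - 12941) - 117 = -24156 - 117 = -24273)
(17404 - 557) + S = (17404 - 557) - 24273 = 16847 - 24273 = -7426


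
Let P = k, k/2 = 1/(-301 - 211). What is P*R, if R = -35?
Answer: 35/256 ≈ 0.13672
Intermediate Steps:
k = -1/256 (k = 2/(-301 - 211) = 2/(-512) = 2*(-1/512) = -1/256 ≈ -0.0039063)
P = -1/256 ≈ -0.0039063
P*R = -1/256*(-35) = 35/256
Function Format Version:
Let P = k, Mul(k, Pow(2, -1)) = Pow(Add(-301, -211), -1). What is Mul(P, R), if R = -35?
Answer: Rational(35, 256) ≈ 0.13672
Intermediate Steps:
k = Rational(-1, 256) (k = Mul(2, Pow(Add(-301, -211), -1)) = Mul(2, Pow(-512, -1)) = Mul(2, Rational(-1, 512)) = Rational(-1, 256) ≈ -0.0039063)
P = Rational(-1, 256) ≈ -0.0039063
Mul(P, R) = Mul(Rational(-1, 256), -35) = Rational(35, 256)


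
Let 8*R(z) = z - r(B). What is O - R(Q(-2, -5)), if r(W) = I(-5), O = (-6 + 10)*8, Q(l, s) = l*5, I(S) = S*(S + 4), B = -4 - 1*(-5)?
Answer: 271/8 ≈ 33.875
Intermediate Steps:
B = 1 (B = -4 + 5 = 1)
I(S) = S*(4 + S)
Q(l, s) = 5*l
O = 32 (O = 4*8 = 32)
r(W) = 5 (r(W) = -5*(4 - 5) = -5*(-1) = 5)
R(z) = -5/8 + z/8 (R(z) = (z - 1*5)/8 = (z - 5)/8 = (-5 + z)/8 = -5/8 + z/8)
O - R(Q(-2, -5)) = 32 - (-5/8 + (5*(-2))/8) = 32 - (-5/8 + (1/8)*(-10)) = 32 - (-5/8 - 5/4) = 32 - 1*(-15/8) = 32 + 15/8 = 271/8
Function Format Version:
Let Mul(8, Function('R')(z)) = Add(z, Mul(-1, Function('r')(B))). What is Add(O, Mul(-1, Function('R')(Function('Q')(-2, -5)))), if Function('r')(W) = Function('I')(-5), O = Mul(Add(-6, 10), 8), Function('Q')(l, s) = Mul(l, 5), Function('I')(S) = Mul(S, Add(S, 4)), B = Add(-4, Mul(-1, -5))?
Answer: Rational(271, 8) ≈ 33.875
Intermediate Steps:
B = 1 (B = Add(-4, 5) = 1)
Function('I')(S) = Mul(S, Add(4, S))
Function('Q')(l, s) = Mul(5, l)
O = 32 (O = Mul(4, 8) = 32)
Function('r')(W) = 5 (Function('r')(W) = Mul(-5, Add(4, -5)) = Mul(-5, -1) = 5)
Function('R')(z) = Add(Rational(-5, 8), Mul(Rational(1, 8), z)) (Function('R')(z) = Mul(Rational(1, 8), Add(z, Mul(-1, 5))) = Mul(Rational(1, 8), Add(z, -5)) = Mul(Rational(1, 8), Add(-5, z)) = Add(Rational(-5, 8), Mul(Rational(1, 8), z)))
Add(O, Mul(-1, Function('R')(Function('Q')(-2, -5)))) = Add(32, Mul(-1, Add(Rational(-5, 8), Mul(Rational(1, 8), Mul(5, -2))))) = Add(32, Mul(-1, Add(Rational(-5, 8), Mul(Rational(1, 8), -10)))) = Add(32, Mul(-1, Add(Rational(-5, 8), Rational(-5, 4)))) = Add(32, Mul(-1, Rational(-15, 8))) = Add(32, Rational(15, 8)) = Rational(271, 8)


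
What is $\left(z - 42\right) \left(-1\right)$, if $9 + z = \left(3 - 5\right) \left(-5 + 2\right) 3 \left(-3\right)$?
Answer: $105$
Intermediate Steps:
$z = -63$ ($z = -9 + \left(3 - 5\right) \left(-5 + 2\right) 3 \left(-3\right) = -9 + \left(-2\right) \left(-3\right) 3 \left(-3\right) = -9 + 6 \cdot 3 \left(-3\right) = -9 + 18 \left(-3\right) = -9 - 54 = -63$)
$\left(z - 42\right) \left(-1\right) = \left(-63 - 42\right) \left(-1\right) = \left(-105\right) \left(-1\right) = 105$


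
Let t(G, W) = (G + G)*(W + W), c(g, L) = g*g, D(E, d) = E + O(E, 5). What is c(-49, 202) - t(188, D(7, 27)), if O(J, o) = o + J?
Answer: -11887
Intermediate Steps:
O(J, o) = J + o
D(E, d) = 5 + 2*E (D(E, d) = E + (E + 5) = E + (5 + E) = 5 + 2*E)
c(g, L) = g²
t(G, W) = 4*G*W (t(G, W) = (2*G)*(2*W) = 4*G*W)
c(-49, 202) - t(188, D(7, 27)) = (-49)² - 4*188*(5 + 2*7) = 2401 - 4*188*(5 + 14) = 2401 - 4*188*19 = 2401 - 1*14288 = 2401 - 14288 = -11887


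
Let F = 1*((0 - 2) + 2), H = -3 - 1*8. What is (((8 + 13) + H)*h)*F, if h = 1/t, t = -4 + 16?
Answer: 0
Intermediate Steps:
H = -11 (H = -3 - 8 = -11)
t = 12
h = 1/12 ≈ 0.083333
F = 0 (F = 1*(-2 + 2) = 1*0 = 0)
(((8 + 13) + H)*h)*F = (((8 + 13) - 11)*(1/12))*0 = ((21 - 11)*(1/12))*0 = (10*(1/12))*0 = (5/6)*0 = 0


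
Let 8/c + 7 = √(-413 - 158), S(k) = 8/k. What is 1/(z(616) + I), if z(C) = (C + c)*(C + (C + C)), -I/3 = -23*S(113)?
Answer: 93863815103/106836381381126696 + 983213*I*√571/53418190690563348 ≈ 8.7858e-7 + 4.3982e-10*I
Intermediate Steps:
I = 552/113 (I = -(-69)*8/113 = -3*(-184/113) = 552/113 ≈ 4.8850)
c = 8/(-7 + I*√571) (c = 8/(-7 + √(-413 - 158)) = 8/(-7 + √(-571)) = 8/(-7 + I*√571) ≈ -0.090323 - 0.30833*I)
z(C) = 3*C*(-14/155 + C - 2*I*√571/155) (z(C) = (C + (-14/155 - 2*I*√571/155))*(C + (C + C)) = (-14/155 + C - 2*I*√571/155)*(C + 2*C) = (-14/155 + C - 2*I*√571/155)*(3*C) = 3*C*(-14/155 + C - 2*I*√571/155))
1/(z(616) + I) = 1/((3/155)*616*(-14 + 155*616 - 2*I*√571) + 552/113) = 1/((3/155)*616*(-14 + 95480 - 2*I*√571) + 552/113) = 1/((3/155)*616*(95466 - 2*I*√571) + 552/113) = 1/((176421168/155 - 3696*I*√571/155) + 552/113) = 1/(19935677544/17515 - 3696*I*√571/155)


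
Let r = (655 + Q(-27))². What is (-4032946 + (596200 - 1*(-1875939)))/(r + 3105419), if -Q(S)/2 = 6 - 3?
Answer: -520269/1175540 ≈ -0.44258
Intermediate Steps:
Q(S) = -6 (Q(S) = -2*(6 - 3) = -2*3 = -6)
r = 421201 (r = (655 - 6)² = 649² = 421201)
(-4032946 + (596200 - 1*(-1875939)))/(r + 3105419) = (-4032946 + (596200 - 1*(-1875939)))/(421201 + 3105419) = (-4032946 + (596200 + 1875939))/3526620 = (-4032946 + 2472139)*(1/3526620) = -1560807*1/3526620 = -520269/1175540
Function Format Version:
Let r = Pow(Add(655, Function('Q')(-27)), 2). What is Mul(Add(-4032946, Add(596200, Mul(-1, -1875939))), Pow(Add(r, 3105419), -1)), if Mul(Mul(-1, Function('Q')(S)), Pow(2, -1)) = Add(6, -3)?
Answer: Rational(-520269, 1175540) ≈ -0.44258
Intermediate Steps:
Function('Q')(S) = -6 (Function('Q')(S) = Mul(-2, Add(6, -3)) = Mul(-2, 3) = -6)
r = 421201 (r = Pow(Add(655, -6), 2) = Pow(649, 2) = 421201)
Mul(Add(-4032946, Add(596200, Mul(-1, -1875939))), Pow(Add(r, 3105419), -1)) = Mul(Add(-4032946, Add(596200, Mul(-1, -1875939))), Pow(Add(421201, 3105419), -1)) = Mul(Add(-4032946, Add(596200, 1875939)), Pow(3526620, -1)) = Mul(Add(-4032946, 2472139), Rational(1, 3526620)) = Mul(-1560807, Rational(1, 3526620)) = Rational(-520269, 1175540)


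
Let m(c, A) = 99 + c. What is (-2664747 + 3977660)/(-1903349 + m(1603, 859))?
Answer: -1312913/1901647 ≈ -0.69041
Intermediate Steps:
(-2664747 + 3977660)/(-1903349 + m(1603, 859)) = (-2664747 + 3977660)/(-1903349 + (99 + 1603)) = 1312913/(-1903349 + 1702) = 1312913/(-1901647) = 1312913*(-1/1901647) = -1312913/1901647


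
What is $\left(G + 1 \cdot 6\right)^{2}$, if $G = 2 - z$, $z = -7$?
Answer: $225$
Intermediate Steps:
$G = 9$ ($G = 2 - -7 = 2 + 7 = 9$)
$\left(G + 1 \cdot 6\right)^{2} = \left(9 + 1 \cdot 6\right)^{2} = \left(9 + 6\right)^{2} = 15^{2} = 225$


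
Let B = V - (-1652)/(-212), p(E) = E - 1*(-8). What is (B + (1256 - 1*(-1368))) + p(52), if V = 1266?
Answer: 208937/53 ≈ 3942.2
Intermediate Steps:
p(E) = 8 + E (p(E) = E + 8 = 8 + E)
B = 66685/53 (B = 1266 - (-1652)/(-212) = 1266 - (-1652)*(-1)/212 = 1266 - 1*413/53 = 1266 - 413/53 = 66685/53 ≈ 1258.2)
(B + (1256 - 1*(-1368))) + p(52) = (66685/53 + (1256 - 1*(-1368))) + (8 + 52) = (66685/53 + (1256 + 1368)) + 60 = (66685/53 + 2624) + 60 = 205757/53 + 60 = 208937/53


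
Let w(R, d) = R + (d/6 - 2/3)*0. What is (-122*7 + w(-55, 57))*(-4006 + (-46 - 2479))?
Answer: 5936679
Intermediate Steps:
w(R, d) = R (w(R, d) = R + (d*(⅙) - 2*⅓)*0 = R + (d/6 - ⅔)*0 = R + (-⅔ + d/6)*0 = R + 0 = R)
(-122*7 + w(-55, 57))*(-4006 + (-46 - 2479)) = (-122*7 - 55)*(-4006 + (-46 - 2479)) = (-854 - 55)*(-4006 - 2525) = -909*(-6531) = 5936679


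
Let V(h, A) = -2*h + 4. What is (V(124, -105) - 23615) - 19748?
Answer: -43607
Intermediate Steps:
V(h, A) = 4 - 2*h
(V(124, -105) - 23615) - 19748 = ((4 - 2*124) - 23615) - 19748 = ((4 - 248) - 23615) - 19748 = (-244 - 23615) - 19748 = -23859 - 19748 = -43607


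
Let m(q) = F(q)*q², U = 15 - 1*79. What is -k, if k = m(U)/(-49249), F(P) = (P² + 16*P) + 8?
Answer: 12615680/49249 ≈ 256.16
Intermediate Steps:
F(P) = 8 + P² + 16*P
U = -64 (U = 15 - 79 = -64)
m(q) = q²*(8 + q² + 16*q) (m(q) = (8 + q² + 16*q)*q² = q²*(8 + q² + 16*q))
k = -12615680/49249 (k = ((-64)²*(8 + (-64)² + 16*(-64)))/(-49249) = (4096*(8 + 4096 - 1024))*(-1/49249) = (4096*3080)*(-1/49249) = 12615680*(-1/49249) = -12615680/49249 ≈ -256.16)
-k = -1*(-12615680/49249) = 12615680/49249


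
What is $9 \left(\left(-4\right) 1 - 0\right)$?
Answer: $-36$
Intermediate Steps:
$9 \left(\left(-4\right) 1 - 0\right) = 9 \left(-4 + 0\right) = 9 \left(-4\right) = -36$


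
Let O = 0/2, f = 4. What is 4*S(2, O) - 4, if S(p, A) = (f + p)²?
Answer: 140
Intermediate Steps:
O = 0 (O = 0*(½) = 0)
S(p, A) = (4 + p)²
4*S(2, O) - 4 = 4*(4 + 2)² - 4 = 4*6² - 4 = 4*36 - 4 = 144 - 4 = 140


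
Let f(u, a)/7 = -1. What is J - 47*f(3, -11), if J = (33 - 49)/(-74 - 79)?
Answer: 50353/153 ≈ 329.10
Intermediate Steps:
J = 16/153 (J = -16/(-153) = -16*(-1/153) = 16/153 ≈ 0.10458)
f(u, a) = -7 (f(u, a) = 7*(-1) = -7)
J - 47*f(3, -11) = 16/153 - 47*(-7) = 16/153 + 329 = 50353/153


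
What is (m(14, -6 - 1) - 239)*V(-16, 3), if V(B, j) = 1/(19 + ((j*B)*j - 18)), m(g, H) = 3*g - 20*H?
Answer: 57/143 ≈ 0.39860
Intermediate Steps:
m(g, H) = -20*H + 3*g
V(B, j) = 1/(1 + B*j²) (V(B, j) = 1/(19 + ((B*j)*j - 18)) = 1/(19 + (B*j² - 18)) = 1/(19 + (-18 + B*j²)) = 1/(1 + B*j²))
(m(14, -6 - 1) - 239)*V(-16, 3) = ((-20*(-6 - 1) + 3*14) - 239)/(1 - 16*3²) = ((-20*(-7) + 42) - 239)/(1 - 16*9) = ((140 + 42) - 239)/(1 - 144) = (182 - 239)/(-143) = -57*(-1/143) = 57/143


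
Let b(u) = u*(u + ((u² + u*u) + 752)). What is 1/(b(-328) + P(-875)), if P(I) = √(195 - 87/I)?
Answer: -2578121000/182309702143288887 - 5*√165970/729238808573155548 ≈ -1.4141e-8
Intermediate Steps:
b(u) = u*(752 + u + 2*u²) (b(u) = u*(u + ((u² + u²) + 752)) = u*(u + (2*u² + 752)) = u*(u + (752 + 2*u²)) = u*(752 + u + 2*u²))
1/(b(-328) + P(-875)) = 1/(-328*(752 - 328 + 2*(-328)²) + √(195 - 87/(-875))) = 1/(-328*(752 - 328 + 2*107584) + √(195 - 87*(-1/875))) = 1/(-328*(752 - 328 + 215168) + √(195 + 87/875)) = 1/(-328*215592 + √(170712/875)) = 1/(-70714176 + 6*√165970/175)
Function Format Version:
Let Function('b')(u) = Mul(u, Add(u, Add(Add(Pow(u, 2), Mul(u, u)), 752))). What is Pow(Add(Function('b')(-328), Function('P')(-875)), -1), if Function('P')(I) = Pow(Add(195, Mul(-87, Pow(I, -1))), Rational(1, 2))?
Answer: Add(Rational(-2578121000, 182309702143288887), Mul(Rational(-5, 729238808573155548), Pow(165970, Rational(1, 2)))) ≈ -1.4141e-8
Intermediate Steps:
Function('b')(u) = Mul(u, Add(752, u, Mul(2, Pow(u, 2)))) (Function('b')(u) = Mul(u, Add(u, Add(Add(Pow(u, 2), Pow(u, 2)), 752))) = Mul(u, Add(u, Add(Mul(2, Pow(u, 2)), 752))) = Mul(u, Add(u, Add(752, Mul(2, Pow(u, 2))))) = Mul(u, Add(752, u, Mul(2, Pow(u, 2)))))
Pow(Add(Function('b')(-328), Function('P')(-875)), -1) = Pow(Add(Mul(-328, Add(752, -328, Mul(2, Pow(-328, 2)))), Pow(Add(195, Mul(-87, Pow(-875, -1))), Rational(1, 2))), -1) = Pow(Add(Mul(-328, Add(752, -328, Mul(2, 107584))), Pow(Add(195, Mul(-87, Rational(-1, 875))), Rational(1, 2))), -1) = Pow(Add(Mul(-328, Add(752, -328, 215168)), Pow(Add(195, Rational(87, 875)), Rational(1, 2))), -1) = Pow(Add(Mul(-328, 215592), Pow(Rational(170712, 875), Rational(1, 2))), -1) = Pow(Add(-70714176, Mul(Rational(6, 175), Pow(165970, Rational(1, 2)))), -1)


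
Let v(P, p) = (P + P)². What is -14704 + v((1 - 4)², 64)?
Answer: -14380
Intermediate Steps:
v(P, p) = 4*P² (v(P, p) = (2*P)² = 4*P²)
-14704 + v((1 - 4)², 64) = -14704 + 4*((1 - 4)²)² = -14704 + 4*((-3)²)² = -14704 + 4*9² = -14704 + 4*81 = -14704 + 324 = -14380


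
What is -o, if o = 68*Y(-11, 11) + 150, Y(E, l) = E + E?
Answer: 1346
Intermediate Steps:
Y(E, l) = 2*E
o = -1346 (o = 68*(2*(-11)) + 150 = 68*(-22) + 150 = -1496 + 150 = -1346)
-o = -1*(-1346) = 1346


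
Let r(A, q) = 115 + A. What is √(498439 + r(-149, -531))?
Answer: √498405 ≈ 705.98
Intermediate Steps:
√(498439 + r(-149, -531)) = √(498439 + (115 - 149)) = √(498439 - 34) = √498405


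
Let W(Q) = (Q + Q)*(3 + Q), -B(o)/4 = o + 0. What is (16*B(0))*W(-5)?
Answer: 0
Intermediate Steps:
B(o) = -4*o (B(o) = -4*(o + 0) = -4*o)
W(Q) = 2*Q*(3 + Q) (W(Q) = (2*Q)*(3 + Q) = 2*Q*(3 + Q))
(16*B(0))*W(-5) = (16*(-4*0))*(2*(-5)*(3 - 5)) = (16*0)*(2*(-5)*(-2)) = 0*20 = 0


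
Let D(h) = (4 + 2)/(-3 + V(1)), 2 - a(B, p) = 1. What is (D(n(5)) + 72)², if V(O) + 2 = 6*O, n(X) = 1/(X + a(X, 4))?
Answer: 6084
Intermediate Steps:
a(B, p) = 1 (a(B, p) = 2 - 1*1 = 2 - 1 = 1)
n(X) = 1/(1 + X) (n(X) = 1/(X + 1) = 1/(1 + X))
V(O) = -2 + 6*O
D(h) = 6 (D(h) = (4 + 2)/(-3 + (-2 + 6*1)) = 6/(-3 + (-2 + 6)) = 6/(-3 + 4) = 6/1 = 6*1 = 6)
(D(n(5)) + 72)² = (6 + 72)² = 78² = 6084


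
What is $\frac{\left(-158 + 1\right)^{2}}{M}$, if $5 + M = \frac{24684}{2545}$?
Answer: $\frac{62731705}{11959} \approx 5245.6$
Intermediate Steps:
$M = \frac{11959}{2545}$ ($M = -5 + \frac{24684}{2545} = \frac{11959}{2545} \approx 4.699$)
$\frac{\left(-158 + 1\right)^{2}}{M} = \frac{\left(-158 + 1\right)^{2}}{\frac{11959}{2545}} = \left(-157\right)^{2} \cdot \frac{2545}{11959} = 24649 \cdot \frac{2545}{11959} = \frac{62731705}{11959}$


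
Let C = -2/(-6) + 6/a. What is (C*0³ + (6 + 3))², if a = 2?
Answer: 81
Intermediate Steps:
C = 10/3 (C = -2/(-6) + 6/2 = -2*(-⅙) + 6*(½) = ⅓ + 3 = 10/3 ≈ 3.3333)
(C*0³ + (6 + 3))² = ((10/3)*0³ + (6 + 3))² = ((10/3)*0 + 9)² = (0 + 9)² = 9² = 81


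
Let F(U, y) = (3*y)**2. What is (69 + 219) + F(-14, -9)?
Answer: 1017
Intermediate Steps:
F(U, y) = 9*y**2
(69 + 219) + F(-14, -9) = (69 + 219) + 9*(-9)**2 = 288 + 9*81 = 288 + 729 = 1017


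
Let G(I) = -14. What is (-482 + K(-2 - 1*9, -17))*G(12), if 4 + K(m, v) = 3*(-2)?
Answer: 6888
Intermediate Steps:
K(m, v) = -10 (K(m, v) = -4 + 3*(-2) = -4 - 6 = -10)
(-482 + K(-2 - 1*9, -17))*G(12) = (-482 - 10)*(-14) = -492*(-14) = 6888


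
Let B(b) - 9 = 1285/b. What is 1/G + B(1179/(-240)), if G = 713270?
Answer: -70801319617/280315110 ≈ -252.58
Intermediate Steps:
B(b) = 9 + 1285/b
1/G + B(1179/(-240)) = 1/713270 + (9 + 1285/((1179/(-240)))) = 1/713270 + (9 + 1285/((1179*(-1/240)))) = 1/713270 + (9 + 1285/(-393/80)) = 1/713270 + (9 + 1285*(-80/393)) = 1/713270 + (9 - 102800/393) = 1/713270 - 99263/393 = -70801319617/280315110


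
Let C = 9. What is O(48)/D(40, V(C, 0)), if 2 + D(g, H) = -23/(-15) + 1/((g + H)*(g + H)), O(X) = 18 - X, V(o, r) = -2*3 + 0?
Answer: 520200/8077 ≈ 64.405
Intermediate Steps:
V(o, r) = -6 (V(o, r) = -6 + 0 = -6)
D(g, H) = -7/15 + (H + g)**(-2) (D(g, H) = -2 + (-23/(-15) + 1/((g + H)*(g + H))) = -2 + (-23*(-1/15) + 1/((H + g)*(H + g))) = -2 + (23/15 + (H + g)**(-2)) = -7/15 + (H + g)**(-2))
O(48)/D(40, V(C, 0)) = (18 - 1*48)/(-7/15 + (-6 + 40)**(-2)) = (18 - 48)/(-7/15 + 34**(-2)) = -30/(-7/15 + 1/1156) = -30/(-8077/17340) = -30*(-17340/8077) = 520200/8077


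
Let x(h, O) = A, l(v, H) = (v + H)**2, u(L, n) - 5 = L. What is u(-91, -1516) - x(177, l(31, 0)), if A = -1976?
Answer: 1890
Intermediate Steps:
u(L, n) = 5 + L
l(v, H) = (H + v)**2
x(h, O) = -1976
u(-91, -1516) - x(177, l(31, 0)) = (5 - 91) - 1*(-1976) = -86 + 1976 = 1890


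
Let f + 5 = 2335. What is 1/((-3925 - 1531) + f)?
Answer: -1/3126 ≈ -0.00031990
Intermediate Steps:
f = 2330 (f = -5 + 2335 = 2330)
1/((-3925 - 1531) + f) = 1/((-3925 - 1531) + 2330) = 1/(-5456 + 2330) = 1/(-3126) = -1/3126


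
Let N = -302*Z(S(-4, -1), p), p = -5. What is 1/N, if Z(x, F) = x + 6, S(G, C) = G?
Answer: -1/604 ≈ -0.0016556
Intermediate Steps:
Z(x, F) = 6 + x
N = -604 (N = -302*(6 - 4) = -302*2 = -604)
1/N = 1/(-604) = -1/604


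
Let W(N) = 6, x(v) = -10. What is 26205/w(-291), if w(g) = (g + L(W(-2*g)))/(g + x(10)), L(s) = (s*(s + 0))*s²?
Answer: -525847/67 ≈ -7848.5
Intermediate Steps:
L(s) = s⁴ (L(s) = (s*s)*s² = s²*s² = s⁴)
w(g) = (1296 + g)/(-10 + g) (w(g) = (g + 6⁴)/(g - 10) = (g + 1296)/(-10 + g) = (1296 + g)/(-10 + g))
26205/w(-291) = 26205/(((1296 - 291)/(-10 - 291))) = 26205/((1005/(-301))) = 26205/((-1/301*1005)) = 26205/(-1005/301) = 26205*(-301/1005) = -525847/67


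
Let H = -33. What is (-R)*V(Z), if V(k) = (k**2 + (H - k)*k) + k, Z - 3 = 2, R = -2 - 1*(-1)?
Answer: -160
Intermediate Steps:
R = -1 (R = -2 + 1 = -1)
Z = 5 (Z = 3 + 2 = 5)
V(k) = k + k**2 + k*(-33 - k) (V(k) = (k**2 + (-33 - k)*k) + k = (k**2 + k*(-33 - k)) + k = k + k**2 + k*(-33 - k))
(-R)*V(Z) = (-1*(-1))*(-32*5) = 1*(-160) = -160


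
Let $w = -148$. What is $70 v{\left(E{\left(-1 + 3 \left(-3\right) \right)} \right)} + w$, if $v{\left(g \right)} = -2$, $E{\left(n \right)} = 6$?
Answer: $-288$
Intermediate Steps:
$70 v{\left(E{\left(-1 + 3 \left(-3\right) \right)} \right)} + w = 70 \left(-2\right) - 148 = -140 - 148 = -288$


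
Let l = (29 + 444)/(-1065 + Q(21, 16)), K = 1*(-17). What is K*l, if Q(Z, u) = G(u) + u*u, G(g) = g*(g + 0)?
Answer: 8041/553 ≈ 14.541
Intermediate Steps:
G(g) = g² (G(g) = g*g = g²)
K = -17
Q(Z, u) = 2*u² (Q(Z, u) = u² + u*u = u² + u² = 2*u²)
l = -473/553 (l = (29 + 444)/(-1065 + 2*16²) = 473/(-1065 + 2*256) = 473/(-1065 + 512) = 473/(-553) = 473*(-1/553) = -473/553 ≈ -0.85533)
K*l = -17*(-473/553) = 8041/553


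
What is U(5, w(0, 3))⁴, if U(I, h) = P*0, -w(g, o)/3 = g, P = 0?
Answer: 0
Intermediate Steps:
w(g, o) = -3*g
U(I, h) = 0 (U(I, h) = 0*0 = 0)
U(5, w(0, 3))⁴ = 0⁴ = 0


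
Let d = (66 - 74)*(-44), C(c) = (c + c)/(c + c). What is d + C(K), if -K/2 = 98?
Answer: 353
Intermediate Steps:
K = -196 (K = -2*98 = -196)
C(c) = 1 (C(c) = (2*c)/((2*c)) = (2*c)*(1/(2*c)) = 1)
d = 352 (d = -8*(-44) = 352)
d + C(K) = 352 + 1 = 353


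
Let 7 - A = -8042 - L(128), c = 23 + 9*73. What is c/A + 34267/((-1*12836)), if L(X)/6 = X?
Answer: -293403659/113175012 ≈ -2.5925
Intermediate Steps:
c = 680 (c = 23 + 657 = 680)
L(X) = 6*X
A = 8817 (A = 7 - (-8042 - 6*128) = 7 - (-8042 - 1*768) = 7 - (-8042 - 768) = 7 - 1*(-8810) = 7 + 8810 = 8817)
c/A + 34267/((-1*12836)) = 680/8817 + 34267/((-1*12836)) = 680*(1/8817) + 34267/(-12836) = 680/8817 + 34267*(-1/12836) = 680/8817 - 34267/12836 = -293403659/113175012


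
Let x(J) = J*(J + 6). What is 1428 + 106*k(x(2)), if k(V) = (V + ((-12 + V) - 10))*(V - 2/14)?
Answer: 127656/7 ≈ 18237.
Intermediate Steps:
x(J) = J*(6 + J)
k(V) = (-22 + 2*V)*(-⅐ + V) (k(V) = (V + (-22 + V))*(V - 2*1/14) = (-22 + 2*V)*(V - ⅐) = (-22 + 2*V)*(-⅐ + V))
1428 + 106*k(x(2)) = 1428 + 106*(22/7 + 2*(2*(6 + 2))² - 312*(6 + 2)/7) = 1428 + 106*(22/7 + 2*(2*8)² - 312*8/7) = 1428 + 106*(22/7 + 2*16² - 156/7*16) = 1428 + 106*(22/7 + 2*256 - 2496/7) = 1428 + 106*(22/7 + 512 - 2496/7) = 1428 + 106*(1110/7) = 1428 + 117660/7 = 127656/7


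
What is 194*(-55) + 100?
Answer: -10570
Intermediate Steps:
194*(-55) + 100 = -10670 + 100 = -10570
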